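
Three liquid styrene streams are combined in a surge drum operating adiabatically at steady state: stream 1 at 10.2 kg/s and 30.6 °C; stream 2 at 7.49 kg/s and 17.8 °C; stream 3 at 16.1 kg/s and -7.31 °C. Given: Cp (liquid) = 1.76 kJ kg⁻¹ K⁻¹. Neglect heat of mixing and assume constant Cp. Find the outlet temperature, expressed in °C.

T_out = 9.70 °C

No heat crosses the boundary, so H_out = H_in.
Σ ṁᵢCp,ᵢTᵢ = 10.2×1.76×30.6 + 7.49×1.76×17.8 + 16.1×1.76×-7.31 = 576.84
Σ ṁᵢCp,ᵢ = 10.2×1.76 + 7.49×1.76 + 16.1×1.76 = 59.47
T_out = 576.84 / 59.47 = 9.6996 °C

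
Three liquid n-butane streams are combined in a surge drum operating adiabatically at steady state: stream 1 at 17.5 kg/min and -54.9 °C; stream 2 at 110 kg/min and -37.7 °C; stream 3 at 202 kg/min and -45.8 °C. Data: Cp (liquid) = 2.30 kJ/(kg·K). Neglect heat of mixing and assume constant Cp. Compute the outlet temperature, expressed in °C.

T_out = -43.6 °C

Adiabatic, steady state ⇒ Σ ṁᵢCp,ᵢ(T_out − Tᵢ) = 0
T_out = Σ ṁᵢCp,ᵢTᵢ / Σ ṁᵢCp,ᵢ
      = -33027 / 757.85 = -43.579 °C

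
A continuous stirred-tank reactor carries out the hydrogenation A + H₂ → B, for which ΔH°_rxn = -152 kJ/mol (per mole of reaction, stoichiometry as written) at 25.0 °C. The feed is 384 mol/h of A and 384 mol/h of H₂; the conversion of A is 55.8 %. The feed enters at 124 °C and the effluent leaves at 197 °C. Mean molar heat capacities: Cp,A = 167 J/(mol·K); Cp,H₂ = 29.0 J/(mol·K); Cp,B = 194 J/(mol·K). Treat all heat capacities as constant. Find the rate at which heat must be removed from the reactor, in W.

Q_out = 7540 W

Extent of reaction ξ = 0.558 × 384 = 214.27 mol/h
Reaction term: ξ·ΔH°_rxn = 214.27 × -152 = -32569 kJ/h
Sensible, feed 124→25 °C: -7451.1 kJ/h
Outlet flows (mol/h): A 169.73, H₂ 169.73, B 214.27
Sensible, products 25→197 °C: 12872 kJ/h
Q = ΔH = -27149 kJ/h = -7.5413 kW
Heat removed = 7541.3 W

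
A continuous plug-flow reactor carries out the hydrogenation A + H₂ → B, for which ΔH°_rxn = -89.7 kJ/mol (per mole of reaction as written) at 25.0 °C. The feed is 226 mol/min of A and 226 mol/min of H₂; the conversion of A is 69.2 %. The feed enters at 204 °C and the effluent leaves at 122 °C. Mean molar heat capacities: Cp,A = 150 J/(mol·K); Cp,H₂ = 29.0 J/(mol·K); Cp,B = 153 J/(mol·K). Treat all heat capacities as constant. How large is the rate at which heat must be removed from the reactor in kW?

Q_out = 296 kW

Extent of reaction ξ = 0.692 × 226 = 156.39 mol/min
Reaction term: ξ·ΔH°_rxn = 156.39 × -89.7 = -14028 kJ/min
Sensible, feed 204→25 °C: -7241.3 kJ/min
Outlet flows (mol/min): A 69.608, H₂ 69.608, B 156.39
Sensible, products 25→122 °C: 3529.6 kJ/min
Q = ΔH = -17740 kJ/min = -295.67 kW
Heat removed = 295.67 kW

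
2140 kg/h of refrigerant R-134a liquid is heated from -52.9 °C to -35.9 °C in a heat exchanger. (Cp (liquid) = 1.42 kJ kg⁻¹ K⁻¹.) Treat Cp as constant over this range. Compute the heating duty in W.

Q = ṁ·Cp·ΔT = 2140 × 1.42 × (-35.9 − -52.9) = 51660 kJ/h
Converting: 51660 / 3600 s = 14.35 kW
Heating duty = 14350 W

Q = 14300 W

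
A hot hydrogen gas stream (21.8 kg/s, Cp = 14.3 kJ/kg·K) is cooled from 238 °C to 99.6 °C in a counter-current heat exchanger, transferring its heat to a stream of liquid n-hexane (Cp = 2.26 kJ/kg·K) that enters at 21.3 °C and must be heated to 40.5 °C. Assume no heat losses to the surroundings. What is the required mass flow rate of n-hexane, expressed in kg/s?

Heat released by hot stream: Q = 21.8 × 14.3 × (238 − 99.6) = 43145 kJ/s
Energy balance on cold side (adiabatic exchanger): Q = ṁ_c·Cp_c·(T_c,out − T_c,in)
ṁ_c = 43145 / [2.26 × (40.5 − 21.3)] = 994.3 kg/s

ṁ_c = 994 kg/s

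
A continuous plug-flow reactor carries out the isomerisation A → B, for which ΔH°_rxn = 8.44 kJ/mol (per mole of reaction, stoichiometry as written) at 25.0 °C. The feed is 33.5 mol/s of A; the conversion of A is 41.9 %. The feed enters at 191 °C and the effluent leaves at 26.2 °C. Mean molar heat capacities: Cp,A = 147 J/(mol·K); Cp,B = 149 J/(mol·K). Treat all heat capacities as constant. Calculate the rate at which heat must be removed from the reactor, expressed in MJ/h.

Extent of reaction ξ = 0.419 × 33.5 = 14.037 mol/s
Reaction term: ξ·ΔH°_rxn = 14.037 × 8.44 = 118.47 kJ/s
Sensible, feed 191→25 °C: -817.47 kJ/s
Outlet flows (mol/s): A 19.463, B 14.037
Sensible, products 25→26.2 °C: 5.9431 kJ/s
Q = ΔH = -693.06 kJ/s = -693.06 kW
Heat removed = 2495 MJ/h

Q_out = 2500 MJ/h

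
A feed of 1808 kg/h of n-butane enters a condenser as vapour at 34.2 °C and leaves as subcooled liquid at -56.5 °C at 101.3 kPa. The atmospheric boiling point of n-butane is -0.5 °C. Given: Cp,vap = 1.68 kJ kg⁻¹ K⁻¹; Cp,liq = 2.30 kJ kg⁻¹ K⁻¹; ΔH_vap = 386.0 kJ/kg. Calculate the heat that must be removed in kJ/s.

vapour 34.2→-0.5 °C: -58.296 kJ/kg
condensation at -0.5 °C: -386 kJ/kg
liquid -0.5→-56.5 °C: -128.8 kJ/kg
Δh = -58.296 + -386 + -128.8 = -573.1 kJ/kg
Q = ṁ·Δh = 1808 kg/h × -573.1 kJ/kg = -1.0362e+06 kJ/h
|Q| = 287.82 kW

Q_c = 288 kJ/s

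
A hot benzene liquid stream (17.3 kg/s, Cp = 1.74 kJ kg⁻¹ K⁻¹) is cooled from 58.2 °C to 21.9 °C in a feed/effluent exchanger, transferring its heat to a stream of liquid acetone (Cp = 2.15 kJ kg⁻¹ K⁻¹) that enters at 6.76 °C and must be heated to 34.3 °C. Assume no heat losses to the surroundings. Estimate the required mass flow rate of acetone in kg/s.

ṁ_c = 18.5 kg/s

Heat released by hot stream: Q = 17.3 × 1.74 × (58.2 − 21.9) = 1092.7 kJ/s
Energy balance on cold side (adiabatic exchanger): Q = ṁ_c·Cp_c·(T_c,out − T_c,in)
ṁ_c = 1092.7 / [2.15 × (34.3 − 6.76)] = 18.454 kg/s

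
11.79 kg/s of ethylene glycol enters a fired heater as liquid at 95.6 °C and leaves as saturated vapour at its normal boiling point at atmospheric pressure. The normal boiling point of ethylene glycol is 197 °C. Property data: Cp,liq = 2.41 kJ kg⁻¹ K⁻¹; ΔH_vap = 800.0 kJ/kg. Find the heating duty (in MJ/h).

liquid 95.6→197 °C: 244.37 kJ/kg
vaporisation at 197 °C: 800 kJ/kg
Δh = 244.37 + 800 = 1044.4 kJ/kg
Q = ṁ·Δh = 11.79 kg/s × 1044.4 kJ/kg = 12313 kJ/s
|Q| = 12313 kW = 44327 MJ/h

Q = 44300 MJ/h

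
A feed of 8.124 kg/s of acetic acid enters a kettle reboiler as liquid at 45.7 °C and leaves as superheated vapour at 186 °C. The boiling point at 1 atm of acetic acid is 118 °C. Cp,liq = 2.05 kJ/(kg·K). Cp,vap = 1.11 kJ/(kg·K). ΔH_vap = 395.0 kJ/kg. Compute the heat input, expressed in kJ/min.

liquid 45.7→118 °C: 148.21 kJ/kg
vaporisation at 118 °C: 395 kJ/kg
vapour 118→186 °C: 75.48 kJ/kg
Δh = 148.21 + 395 + 75.48 = 618.69 kJ/kg
Q = ṁ·Δh = 8.124 kg/s × 618.69 kJ/kg = 5026.3 kJ/s
|Q| = 5026.3 kW = 301580 kJ/min

Q = 302000 kJ/min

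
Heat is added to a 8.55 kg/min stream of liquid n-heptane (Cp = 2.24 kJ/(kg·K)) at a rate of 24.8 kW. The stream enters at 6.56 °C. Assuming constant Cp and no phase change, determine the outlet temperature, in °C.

T_out = 84.3 °C

Q = 24.8 kW = 1488 kJ/min
ΔT = Q/(ṁ·Cp) = 1488/(8.55×2.24) = 77.694 K
T_out = 6.56 + 77.694 = 84.254 °C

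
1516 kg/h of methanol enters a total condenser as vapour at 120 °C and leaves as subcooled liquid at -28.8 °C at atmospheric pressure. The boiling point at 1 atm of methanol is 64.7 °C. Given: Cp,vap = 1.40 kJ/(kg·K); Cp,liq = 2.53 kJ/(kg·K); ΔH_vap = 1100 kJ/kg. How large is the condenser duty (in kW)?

Q_c = 595 kW

vapour 120→64.7 °C: -77.42 kJ/kg
condensation at 64.7 °C: -1100 kJ/kg
liquid 64.7→-28.8 °C: -236.55 kJ/kg
Δh = -77.42 + -1100 + -236.55 = -1414 kJ/kg
Q = ṁ·Δh = 1516 kg/h × -1414 kJ/kg = -2.1436e+06 kJ/h
|Q| = 595.44 kW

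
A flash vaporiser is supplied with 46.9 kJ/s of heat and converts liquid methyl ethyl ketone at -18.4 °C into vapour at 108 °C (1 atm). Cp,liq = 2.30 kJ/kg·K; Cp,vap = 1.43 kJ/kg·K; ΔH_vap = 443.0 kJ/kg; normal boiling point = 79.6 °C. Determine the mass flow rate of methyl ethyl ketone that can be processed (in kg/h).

Δh = 2.30×(79.6−-18.4) + 443.0 + 1.43×(108−79.6) = 709.01 kJ/kg
Q = 46.9 kJ/s = 46.9 kJ/s = 168840 kJ/h
ṁ = Q/Δh = 168840 / 709.01 = 238.13 kg/h

ṁ = 238 kg/h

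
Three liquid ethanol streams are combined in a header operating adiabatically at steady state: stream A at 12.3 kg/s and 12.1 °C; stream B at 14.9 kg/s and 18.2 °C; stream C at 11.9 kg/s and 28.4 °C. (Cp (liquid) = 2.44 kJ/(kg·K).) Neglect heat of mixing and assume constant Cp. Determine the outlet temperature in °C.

T_out = 19.4 °C

Adiabatic, steady state ⇒ Σ ṁᵢCp,ᵢ(T_out − Tᵢ) = 0
Σ ṁᵢCp,ᵢTᵢ = 12.3×2.44×12.1 + 14.9×2.44×18.2 + 11.9×2.44×28.4 = 1849.4
Σ ṁᵢCp,ᵢ = 12.3×2.44 + 14.9×2.44 + 11.9×2.44 = 95.404
T_out = 1849.4 / 95.404 = 19.385 °C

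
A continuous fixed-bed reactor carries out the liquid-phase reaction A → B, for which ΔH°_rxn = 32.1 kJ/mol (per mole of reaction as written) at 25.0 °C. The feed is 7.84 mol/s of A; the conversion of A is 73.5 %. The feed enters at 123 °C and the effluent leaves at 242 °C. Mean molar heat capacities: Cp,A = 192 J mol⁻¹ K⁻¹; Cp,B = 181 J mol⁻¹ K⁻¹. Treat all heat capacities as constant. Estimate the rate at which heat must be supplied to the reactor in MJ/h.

Q_in = 1260 MJ/h

Extent of reaction ξ = 0.735 × 7.84 = 5.7624 mol/s
Reaction term: ξ·ΔH°_rxn = 5.7624 × 32.1 = 184.97 kJ/s
Sensible, feed 123→25 °C: -147.52 kJ/s
Outlet flows (mol/s): A 2.0776, B 5.7624
Sensible, products 25→242 °C: 312.89 kJ/s
Q = ΔH = 350.35 kJ/s = 350.35 kW
Heat supplied = 1261.2 MJ/h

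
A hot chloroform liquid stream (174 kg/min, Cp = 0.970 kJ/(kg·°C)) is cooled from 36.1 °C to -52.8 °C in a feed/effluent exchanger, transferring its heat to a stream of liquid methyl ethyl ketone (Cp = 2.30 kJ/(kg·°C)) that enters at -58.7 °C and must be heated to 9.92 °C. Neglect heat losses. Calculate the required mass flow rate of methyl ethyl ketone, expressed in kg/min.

Heat released by hot stream: Q = 174 × 0.970 × (36.1 − -52.8) = 15005 kJ/min
Energy balance on cold side (adiabatic exchanger): Q = ṁ_c·Cp_c·(T_c,out − T_c,in)
ṁ_c = 15005 / [2.30 × (9.92 − -58.7)] = 95.07 kg/min

ṁ_c = 95.1 kg/min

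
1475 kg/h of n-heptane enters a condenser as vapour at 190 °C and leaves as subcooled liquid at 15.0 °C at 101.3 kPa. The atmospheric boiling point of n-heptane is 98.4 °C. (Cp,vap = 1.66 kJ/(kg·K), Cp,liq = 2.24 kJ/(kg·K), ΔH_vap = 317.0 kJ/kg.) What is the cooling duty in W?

vapour 190→98.4 °C: -152.06 kJ/kg
condensation at 98.4 °C: -317 kJ/kg
liquid 98.4→15.0 °C: -186.82 kJ/kg
Δh = -152.06 + -317 + -186.82 = -655.87 kJ/kg
Q = ṁ·Δh = 1475 kg/h × -655.87 kJ/kg = -967410 kJ/h
|Q| = 268.73 kW = 268730 W

Q_c = 269000 W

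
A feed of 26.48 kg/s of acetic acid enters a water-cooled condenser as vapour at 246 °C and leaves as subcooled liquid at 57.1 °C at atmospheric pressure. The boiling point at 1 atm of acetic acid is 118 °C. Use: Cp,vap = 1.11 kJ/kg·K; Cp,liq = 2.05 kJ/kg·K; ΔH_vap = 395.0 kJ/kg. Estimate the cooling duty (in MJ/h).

vapour 246→118 °C: -142.08 kJ/kg
condensation at 118 °C: -395 kJ/kg
liquid 118→57.1 °C: -124.84 kJ/kg
Δh = -142.08 + -395 + -124.84 = -661.92 kJ/kg
Q = ṁ·Δh = 26.48 kg/s × -661.92 kJ/kg = -17528 kJ/s
|Q| = 17528 kW = 63100 MJ/h

Q_c = 63100 MJ/h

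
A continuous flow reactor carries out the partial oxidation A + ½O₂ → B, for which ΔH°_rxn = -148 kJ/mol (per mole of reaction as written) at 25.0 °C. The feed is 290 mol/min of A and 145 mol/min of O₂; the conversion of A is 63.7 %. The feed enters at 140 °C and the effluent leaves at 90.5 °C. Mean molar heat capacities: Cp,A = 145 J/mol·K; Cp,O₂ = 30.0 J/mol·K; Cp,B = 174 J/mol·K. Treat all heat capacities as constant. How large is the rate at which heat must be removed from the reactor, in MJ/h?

Q_out = 1770 MJ/h

Extent of reaction ξ = 0.637 × 290 = 184.73 mol/min
Reaction term: ξ·ΔH°_rxn = 184.73 × -148 = -27340 kJ/min
Sensible, feed 140→25 °C: -5336 kJ/min
Outlet flows (mol/min): A 105.27, O₂ 52.635, B 184.73
Sensible, products 25→90.5 °C: 3208.6 kJ/min
Q = ΔH = -29467 kJ/min = -491.12 kW
Heat removed = 1768 MJ/h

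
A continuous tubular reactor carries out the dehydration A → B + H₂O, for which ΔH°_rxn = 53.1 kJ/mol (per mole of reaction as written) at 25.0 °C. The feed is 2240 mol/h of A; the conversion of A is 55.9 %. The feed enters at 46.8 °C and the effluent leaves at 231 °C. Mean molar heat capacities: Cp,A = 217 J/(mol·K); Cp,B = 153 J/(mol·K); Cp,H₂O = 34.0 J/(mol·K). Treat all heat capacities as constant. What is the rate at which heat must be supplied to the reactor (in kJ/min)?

Q_in = 2470 kJ/min

Extent of reaction ξ = 0.559 × 2240 = 1252.2 mol/h
Reaction term: ξ·ΔH°_rxn = 1252.2 × 53.1 = 66490 kJ/h
Sensible, feed 46.8→25 °C: -10597 kJ/h
Outlet flows (mol/h): A 987.84, B 1252.2, H₂O 1252.2
Sensible, products 25→231 °C: 92394 kJ/h
Q = ΔH = 148290 kJ/h = 41.191 kW
Heat supplied = 2471.5 kJ/min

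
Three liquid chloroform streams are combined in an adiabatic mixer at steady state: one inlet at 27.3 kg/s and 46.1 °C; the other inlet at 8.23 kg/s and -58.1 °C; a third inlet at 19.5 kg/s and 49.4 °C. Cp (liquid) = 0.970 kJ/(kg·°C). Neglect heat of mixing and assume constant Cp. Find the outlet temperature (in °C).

No heat crosses the boundary, so H_out = H_in.
Σ ṁᵢCp,ᵢTᵢ = 27.3×0.970×46.1 + 8.23×0.970×-58.1 + 19.5×0.970×49.4 = 1691.4
Σ ṁᵢCp,ᵢ = 27.3×0.970 + 8.23×0.970 + 19.5×0.970 = 53.379
T_out = 1691.4 / 53.379 = 31.686 °C

T_out = 31.7 °C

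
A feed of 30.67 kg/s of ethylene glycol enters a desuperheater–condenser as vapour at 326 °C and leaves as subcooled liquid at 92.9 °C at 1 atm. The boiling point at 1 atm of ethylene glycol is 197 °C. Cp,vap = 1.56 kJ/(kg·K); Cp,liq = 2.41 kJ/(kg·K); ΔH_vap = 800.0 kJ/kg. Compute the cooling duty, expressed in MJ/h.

vapour 326→197 °C: -201.24 kJ/kg
condensation at 197 °C: -800 kJ/kg
liquid 197→92.9 °C: -250.88 kJ/kg
Δh = -201.24 + -800 + -250.88 = -1252.1 kJ/kg
Q = ṁ·Δh = 30.67 kg/s × -1252.1 kJ/kg = -38403 kJ/s
|Q| = 38403 kW = 138250 MJ/h

Q_c = 138000 MJ/h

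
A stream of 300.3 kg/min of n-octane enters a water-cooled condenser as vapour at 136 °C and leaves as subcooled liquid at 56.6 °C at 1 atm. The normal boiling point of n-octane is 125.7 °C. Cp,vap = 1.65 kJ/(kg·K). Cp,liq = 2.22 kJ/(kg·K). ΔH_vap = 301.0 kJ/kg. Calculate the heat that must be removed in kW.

Q_c = 2360 kW

vapour 136→125.7 °C: -16.995 kJ/kg
condensation at 125.7 °C: -301 kJ/kg
liquid 125.7→56.6 °C: -153.4 kJ/kg
Δh = -16.995 + -301 + -153.4 = -471.4 kJ/kg
Q = ṁ·Δh = 300.3 kg/min × -471.4 kJ/kg = -141560 kJ/min
|Q| = 2359.3 kW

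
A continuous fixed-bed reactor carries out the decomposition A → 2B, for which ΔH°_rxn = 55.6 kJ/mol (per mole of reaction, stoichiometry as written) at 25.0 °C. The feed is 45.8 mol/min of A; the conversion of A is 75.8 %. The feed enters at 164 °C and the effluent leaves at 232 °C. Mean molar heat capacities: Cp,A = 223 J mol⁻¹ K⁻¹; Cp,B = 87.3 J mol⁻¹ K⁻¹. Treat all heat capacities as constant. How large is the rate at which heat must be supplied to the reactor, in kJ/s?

Extent of reaction ξ = 0.758 × 45.8 = 34.716 mol/min
Reaction term: ξ·ΔH°_rxn = 34.716 × 55.6 = 1930.2 kJ/min
Sensible, feed 164→25 °C: -1419.7 kJ/min
Outlet flows (mol/min): A 11.084, B 69.433
Sensible, products 25→232 °C: 1766.4 kJ/min
Q = ΔH = 2276.9 kJ/min = 37.949 kW
Heat supplied = 37.949 kJ/s

Q_in = 37.9 kJ/s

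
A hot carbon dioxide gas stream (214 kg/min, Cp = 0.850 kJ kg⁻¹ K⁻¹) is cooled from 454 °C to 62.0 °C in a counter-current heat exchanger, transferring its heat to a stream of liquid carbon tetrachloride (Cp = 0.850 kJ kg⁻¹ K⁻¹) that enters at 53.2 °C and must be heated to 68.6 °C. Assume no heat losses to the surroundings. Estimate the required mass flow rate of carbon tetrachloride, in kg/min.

Heat released by hot stream: Q = 214 × 0.850 × (454 − 62.0) = 71305 kJ/min
Energy balance on cold side (adiabatic exchanger): Q = ṁ_c·Cp_c·(T_c,out − T_c,in)
ṁ_c = 71305 / [0.850 × (68.6 − 53.2)] = 5447.3 kg/min

ṁ_c = 5450 kg/min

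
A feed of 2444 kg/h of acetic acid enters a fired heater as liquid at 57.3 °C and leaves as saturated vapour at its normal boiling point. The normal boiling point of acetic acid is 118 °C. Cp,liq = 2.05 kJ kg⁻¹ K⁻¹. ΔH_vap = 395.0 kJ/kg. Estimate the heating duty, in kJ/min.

liquid 57.3→118 °C: 124.43 kJ/kg
vaporisation at 118 °C: 395 kJ/kg
Δh = 124.43 + 395 = 519.43 kJ/kg
Q = ṁ·Δh = 2444 kg/h × 519.43 kJ/kg = 1.2695e+06 kJ/h
|Q| = 352.64 kW = 21158 kJ/min

Q = 21200 kJ/min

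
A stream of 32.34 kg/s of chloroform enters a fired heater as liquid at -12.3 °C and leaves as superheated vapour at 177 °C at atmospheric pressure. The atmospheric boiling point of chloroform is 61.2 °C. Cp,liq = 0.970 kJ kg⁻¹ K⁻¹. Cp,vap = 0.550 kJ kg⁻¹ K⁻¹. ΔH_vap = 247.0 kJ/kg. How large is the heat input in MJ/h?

Q = 44500 MJ/h

liquid -12.3→61.2 °C: 71.295 kJ/kg
vaporisation at 61.2 °C: 247 kJ/kg
vapour 61.2→177 °C: 63.69 kJ/kg
Δh = 71.295 + 247 + 63.69 = 381.99 kJ/kg
Q = ṁ·Δh = 32.34 kg/s × 381.99 kJ/kg = 12353 kJ/s
|Q| = 12353 kW = 44472 MJ/h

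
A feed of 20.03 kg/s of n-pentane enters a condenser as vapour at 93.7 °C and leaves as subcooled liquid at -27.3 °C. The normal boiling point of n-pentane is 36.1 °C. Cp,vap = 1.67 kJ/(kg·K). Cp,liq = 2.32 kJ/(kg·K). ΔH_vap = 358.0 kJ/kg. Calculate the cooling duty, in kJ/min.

Q_c = 723000 kJ/min

vapour 93.7→36.1 °C: -96.192 kJ/kg
condensation at 36.1 °C: -358 kJ/kg
liquid 36.1→-27.3 °C: -147.09 kJ/kg
Δh = -96.192 + -358 + -147.09 = -601.28 kJ/kg
Q = ṁ·Δh = 20.03 kg/s × -601.28 kJ/kg = -12044 kJ/s
|Q| = 12044 kW = 722620 kJ/min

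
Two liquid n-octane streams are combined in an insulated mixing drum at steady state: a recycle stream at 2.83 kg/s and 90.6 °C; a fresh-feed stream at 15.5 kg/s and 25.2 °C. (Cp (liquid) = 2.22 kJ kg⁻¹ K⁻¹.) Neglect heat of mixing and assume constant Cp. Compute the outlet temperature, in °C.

T_out = 35.3 °C

No heat crosses the boundary, so H_out = H_in.
Σ ṁᵢCp,ᵢTᵢ = 2.83×2.22×90.6 + 15.5×2.22×25.2 = 1436.3
Σ ṁᵢCp,ᵢ = 2.83×2.22 + 15.5×2.22 = 40.693
T_out = 1436.3 / 40.693 = 35.297 °C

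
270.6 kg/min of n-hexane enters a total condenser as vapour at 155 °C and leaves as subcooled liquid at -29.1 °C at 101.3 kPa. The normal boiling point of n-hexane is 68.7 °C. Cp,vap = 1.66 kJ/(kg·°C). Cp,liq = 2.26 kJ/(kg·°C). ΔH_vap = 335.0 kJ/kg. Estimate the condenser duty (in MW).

vapour 155→68.7 °C: -143.26 kJ/kg
condensation at 68.7 °C: -335 kJ/kg
liquid 68.7→-29.1 °C: -221.03 kJ/kg
Δh = -143.26 + -335 + -221.03 = -699.29 kJ/kg
Q = ṁ·Δh = 270.6 kg/min × -699.29 kJ/kg = -189230 kJ/min
|Q| = 3153.8 kW = 3.1538 MW

Q_c = 3.15 MW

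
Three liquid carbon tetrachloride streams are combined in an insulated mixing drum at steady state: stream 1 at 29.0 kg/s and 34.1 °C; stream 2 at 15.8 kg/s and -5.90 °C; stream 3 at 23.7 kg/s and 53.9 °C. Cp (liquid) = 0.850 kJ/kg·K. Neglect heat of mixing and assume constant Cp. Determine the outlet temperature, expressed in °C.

Energy balance with Q = 0: Σ ṁᵢCp,ᵢ(T_out − Tᵢ) = 0
Σ ṁᵢCp,ᵢTᵢ = 29.0×0.850×34.1 + 15.8×0.850×-5.90 + 23.7×0.850×53.9 = 1847.1
Σ ṁᵢCp,ᵢ = 29.0×0.850 + 15.8×0.850 + 23.7×0.850 = 58.225
T_out = 1847.1 / 58.225 = 31.724 °C

T_out = 31.7 °C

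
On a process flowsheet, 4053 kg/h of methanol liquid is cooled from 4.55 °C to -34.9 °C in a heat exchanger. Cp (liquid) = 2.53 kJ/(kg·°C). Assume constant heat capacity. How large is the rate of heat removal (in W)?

Q = ṁ·Cp·ΔT = 4053 × 2.53 × (-34.9 − 4.55) = -404520 kJ/h
Converting: 404520 / 3600 s = 112.37 kW
Cooling duty = 112370 W

Q_c = 112000 W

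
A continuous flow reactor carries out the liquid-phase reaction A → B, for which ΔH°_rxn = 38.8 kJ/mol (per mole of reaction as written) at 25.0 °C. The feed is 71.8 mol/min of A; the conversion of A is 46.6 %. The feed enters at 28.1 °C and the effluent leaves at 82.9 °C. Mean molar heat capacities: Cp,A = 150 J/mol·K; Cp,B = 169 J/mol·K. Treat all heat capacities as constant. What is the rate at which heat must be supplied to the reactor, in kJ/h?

Q_in = 116000 kJ/h

Extent of reaction ξ = 0.466 × 71.8 = 33.459 mol/min
Reaction term: ξ·ΔH°_rxn = 33.459 × 38.8 = 1298.2 kJ/min
Sensible, feed 28.1→25 °C: -33.387 kJ/min
Outlet flows (mol/min): A 38.341, B 33.459
Sensible, products 25→82.9 °C: 660.39 kJ/min
Q = ΔH = 1925.2 kJ/min = 32.087 kW
Heat supplied = 115510 kJ/h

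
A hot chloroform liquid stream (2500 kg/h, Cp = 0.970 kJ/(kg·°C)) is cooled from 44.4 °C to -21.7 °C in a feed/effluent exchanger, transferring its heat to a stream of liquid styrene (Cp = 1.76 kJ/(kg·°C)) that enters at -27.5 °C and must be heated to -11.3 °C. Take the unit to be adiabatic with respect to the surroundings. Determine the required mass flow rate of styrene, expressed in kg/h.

ṁ_c = 5620 kg/h

Heat released by hot stream: Q = 2500 × 0.970 × (44.4 − -21.7) = 160290 kJ/h
Energy balance on cold side (adiabatic exchanger): Q = ṁ_c·Cp_c·(T_c,out − T_c,in)
ṁ_c = 160290 / [1.76 × (-11.3 − -27.5)] = 5621.9 kg/h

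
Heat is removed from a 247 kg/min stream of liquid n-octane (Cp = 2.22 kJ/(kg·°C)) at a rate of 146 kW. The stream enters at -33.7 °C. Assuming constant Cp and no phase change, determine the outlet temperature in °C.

Q = 146 kW = 8760 kJ/min
ΔT = Q/(ṁ·Cp) = 8760/(247×2.22) = 15.975 K
T_out = -33.7 − 15.975 = -49.675 °C

T_out = -49.7 °C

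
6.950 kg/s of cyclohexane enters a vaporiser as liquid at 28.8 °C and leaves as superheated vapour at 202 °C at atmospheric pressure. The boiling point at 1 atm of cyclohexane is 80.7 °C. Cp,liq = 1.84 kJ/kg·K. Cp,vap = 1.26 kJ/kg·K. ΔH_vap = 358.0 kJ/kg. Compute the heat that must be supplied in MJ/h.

liquid 28.8→80.7 °C: 95.496 kJ/kg
vaporisation at 80.7 °C: 358 kJ/kg
vapour 80.7→202 °C: 152.84 kJ/kg
Δh = 95.496 + 358 + 152.84 = 606.33 kJ/kg
Q = ṁ·Δh = 6.950 kg/s × 606.33 kJ/kg = 4214 kJ/s
|Q| = 4214 kW = 15170 MJ/h

Q = 15200 MJ/h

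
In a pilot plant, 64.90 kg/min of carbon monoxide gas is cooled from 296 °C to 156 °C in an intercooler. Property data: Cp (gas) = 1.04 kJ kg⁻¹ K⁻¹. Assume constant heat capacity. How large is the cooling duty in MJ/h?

Q = ṁ·Cp·ΔT = 64.90 × 1.04 × (156 − 296) = -9449.4 kJ/min
Converting: 9449.4 / 60 s = 157.49 kW
Cooling duty = 566.97 MJ/h

Q_c = 567 MJ/h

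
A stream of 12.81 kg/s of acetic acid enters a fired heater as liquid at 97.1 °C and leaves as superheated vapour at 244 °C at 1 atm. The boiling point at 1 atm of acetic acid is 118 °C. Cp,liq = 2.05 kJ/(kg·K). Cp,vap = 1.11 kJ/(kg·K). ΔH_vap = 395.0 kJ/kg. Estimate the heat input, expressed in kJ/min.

liquid 97.1→118 °C: 42.845 kJ/kg
vaporisation at 118 °C: 395 kJ/kg
vapour 118→244 °C: 139.86 kJ/kg
Δh = 42.845 + 395 + 139.86 = 577.71 kJ/kg
Q = ṁ·Δh = 12.81 kg/s × 577.71 kJ/kg = 7400.4 kJ/s
|Q| = 7400.4 kW = 444020 kJ/min

Q = 444000 kJ/min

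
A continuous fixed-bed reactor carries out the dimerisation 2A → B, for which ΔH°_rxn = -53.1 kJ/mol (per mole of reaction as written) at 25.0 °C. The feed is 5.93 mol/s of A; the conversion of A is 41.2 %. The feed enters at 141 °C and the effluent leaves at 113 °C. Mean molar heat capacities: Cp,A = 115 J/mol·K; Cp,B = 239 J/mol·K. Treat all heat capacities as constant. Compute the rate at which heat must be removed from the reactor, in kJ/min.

Q_out = 4980 kJ/min

Extent of reaction ξ = 0.412 × 5.93 / 2 = 1.2216 mol/s
Reaction term: ξ·ΔH°_rxn = 1.2216 × -53.1 = -64.866 kJ/s
Sensible, feed 141→25 °C: -79.106 kJ/s
Outlet flows (mol/s): A 3.4868, B 1.2216
Sensible, products 25→113 °C: 60.979 kJ/s
Q = ΔH = -82.993 kJ/s = -82.993 kW
Heat removed = 4979.6 kJ/min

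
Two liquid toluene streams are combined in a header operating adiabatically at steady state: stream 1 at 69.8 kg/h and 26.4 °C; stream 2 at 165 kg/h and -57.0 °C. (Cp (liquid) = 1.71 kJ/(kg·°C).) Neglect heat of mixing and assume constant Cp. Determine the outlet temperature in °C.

T_out = -32.2 °C

Adiabatic, steady state ⇒ Σ ṁᵢCp,ᵢ(T_out − Tᵢ) = 0
T_out = Σ ṁᵢCp,ᵢTᵢ / Σ ṁᵢCp,ᵢ
      = -12931 / 401.51 = -32.207 °C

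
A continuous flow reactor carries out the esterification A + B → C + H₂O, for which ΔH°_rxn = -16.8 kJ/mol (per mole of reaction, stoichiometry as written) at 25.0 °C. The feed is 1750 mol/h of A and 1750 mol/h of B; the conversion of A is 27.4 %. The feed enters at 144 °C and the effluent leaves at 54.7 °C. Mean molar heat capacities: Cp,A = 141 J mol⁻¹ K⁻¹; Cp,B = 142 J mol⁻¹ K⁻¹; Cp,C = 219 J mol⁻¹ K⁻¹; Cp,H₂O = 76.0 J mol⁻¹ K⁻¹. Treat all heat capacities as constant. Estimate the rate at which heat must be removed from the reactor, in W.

Q_out = 14500 W

Extent of reaction ξ = 0.274 × 1750 = 479.5 mol/h
Reaction term: ξ·ΔH°_rxn = 479.5 × -16.8 = -8055.6 kJ/h
Sensible, feed 144→25 °C: -58935 kJ/h
Outlet flows (mol/h): A 1270.5, B 1270.5, C 479.5, H₂O 479.5
Sensible, products 25→54.7 °C: 14880 kJ/h
Q = ΔH = -52111 kJ/h = -14.475 kW
Heat removed = 14475 W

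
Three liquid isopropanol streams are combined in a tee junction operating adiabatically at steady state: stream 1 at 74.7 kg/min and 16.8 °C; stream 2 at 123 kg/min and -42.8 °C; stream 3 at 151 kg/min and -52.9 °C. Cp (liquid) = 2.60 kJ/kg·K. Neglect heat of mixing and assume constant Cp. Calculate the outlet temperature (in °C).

T_out = -34.4 °C

No heat crosses the boundary, so H_out = H_in.
Σ ṁᵢCp,ᵢTᵢ = 74.7×2.60×16.8 + 123×2.60×-42.8 + 151×2.60×-52.9 = -31193
Σ ṁᵢCp,ᵢ = 74.7×2.60 + 123×2.60 + 151×2.60 = 906.62
T_out = -31193 / 906.62 = -34.406 °C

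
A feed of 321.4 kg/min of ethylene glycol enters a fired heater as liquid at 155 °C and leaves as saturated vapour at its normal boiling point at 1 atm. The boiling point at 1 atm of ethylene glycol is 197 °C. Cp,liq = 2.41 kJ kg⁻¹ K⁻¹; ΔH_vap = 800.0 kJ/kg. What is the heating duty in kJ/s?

liquid 155→197 °C: 101.22 kJ/kg
vaporisation at 197 °C: 800 kJ/kg
Δh = 101.22 + 800 = 901.22 kJ/kg
Q = ṁ·Δh = 321.4 kg/min × 901.22 kJ/kg = 289650 kJ/min
|Q| = 4827.5 kW

Q = 4830 kJ/s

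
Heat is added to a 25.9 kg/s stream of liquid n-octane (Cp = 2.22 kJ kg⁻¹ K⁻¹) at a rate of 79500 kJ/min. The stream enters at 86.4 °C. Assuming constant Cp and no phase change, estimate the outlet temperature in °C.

T_out = 109 °C

Q = 79500 kJ/min = 1325 kJ/s
ΔT = Q/(ṁ·Cp) = 1325/(25.9×2.22) = 23.044 K
T_out = 86.4 + 23.044 = 109.44 °C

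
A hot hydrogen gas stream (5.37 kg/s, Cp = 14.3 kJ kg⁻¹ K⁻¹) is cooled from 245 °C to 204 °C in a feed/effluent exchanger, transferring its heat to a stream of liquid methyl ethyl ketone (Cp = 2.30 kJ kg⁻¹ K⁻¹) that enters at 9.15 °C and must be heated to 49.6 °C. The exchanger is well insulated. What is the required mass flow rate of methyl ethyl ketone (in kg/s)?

Heat released by hot stream: Q = 5.37 × 14.3 × (245 − 204) = 3148.4 kJ/s
Energy balance on cold side (adiabatic exchanger): Q = ṁ_c·Cp_c·(T_c,out − T_c,in)
ṁ_c = 3148.4 / [2.30 × (49.6 − 9.15)] = 33.841 kg/s

ṁ_c = 33.8 kg/s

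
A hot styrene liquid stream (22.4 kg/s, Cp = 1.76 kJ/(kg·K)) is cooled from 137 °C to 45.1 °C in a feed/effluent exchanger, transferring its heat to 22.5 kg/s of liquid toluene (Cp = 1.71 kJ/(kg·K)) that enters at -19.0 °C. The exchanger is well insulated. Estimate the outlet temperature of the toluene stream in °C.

Heat released by hot stream: Q = 22.4 × 1.76 × (137 − 45.1) = 3623.1 kJ/s
Energy balance on cold side (adiabatic exchanger): Q = ṁ_c·Cp_c·(T_c,out − T_c,in)
T_c,out = -19.0 + 3623.1/(22.5 × 1.71) = 75.167 °C

T_c,out = 75.2 °C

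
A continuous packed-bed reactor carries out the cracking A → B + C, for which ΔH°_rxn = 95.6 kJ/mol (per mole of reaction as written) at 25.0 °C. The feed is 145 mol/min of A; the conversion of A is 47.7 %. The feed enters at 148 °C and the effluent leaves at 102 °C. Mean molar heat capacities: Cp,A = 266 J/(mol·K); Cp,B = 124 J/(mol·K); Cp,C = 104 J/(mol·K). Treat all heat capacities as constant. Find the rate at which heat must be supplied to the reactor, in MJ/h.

Extent of reaction ξ = 0.477 × 145 = 69.165 mol/min
Reaction term: ξ·ΔH°_rxn = 69.165 × 95.6 = 6612.2 kJ/min
Sensible, feed 148→25 °C: -4744.1 kJ/min
Outlet flows (mol/min): A 75.835, B 69.165, C 69.165
Sensible, products 25→102 °C: 2767.5 kJ/min
Q = ΔH = 4635.6 kJ/min = 77.26 kW
Heat supplied = 278.13 MJ/h

Q_in = 278 MJ/h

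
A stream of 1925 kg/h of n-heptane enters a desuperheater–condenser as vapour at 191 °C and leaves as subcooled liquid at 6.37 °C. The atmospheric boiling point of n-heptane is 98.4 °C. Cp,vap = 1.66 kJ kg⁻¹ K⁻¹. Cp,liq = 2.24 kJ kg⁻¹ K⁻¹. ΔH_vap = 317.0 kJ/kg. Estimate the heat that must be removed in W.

vapour 191→98.4 °C: -153.72 kJ/kg
condensation at 98.4 °C: -317 kJ/kg
liquid 98.4→6.37 °C: -206.15 kJ/kg
Δh = -153.72 + -317 + -206.15 = -676.86 kJ/kg
Q = ṁ·Δh = 1925 kg/h × -676.86 kJ/kg = -1.303e+06 kJ/h
|Q| = 361.93 kW = 361930 W

Q_c = 362000 W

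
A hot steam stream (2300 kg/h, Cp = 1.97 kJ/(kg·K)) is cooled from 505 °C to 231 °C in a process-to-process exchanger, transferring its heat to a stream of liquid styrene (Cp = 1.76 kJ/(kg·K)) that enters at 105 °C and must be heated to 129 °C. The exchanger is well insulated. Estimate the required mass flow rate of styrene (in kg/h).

Heat released by hot stream: Q = 2300 × 1.97 × (505 − 231) = 1.2415e+06 kJ/h
Energy balance on cold side (adiabatic exchanger): Q = ṁ_c·Cp_c·(T_c,out − T_c,in)
ṁ_c = 1.2415e+06 / [1.76 × (129 − 105)] = 29391 kg/h

ṁ_c = 29400 kg/h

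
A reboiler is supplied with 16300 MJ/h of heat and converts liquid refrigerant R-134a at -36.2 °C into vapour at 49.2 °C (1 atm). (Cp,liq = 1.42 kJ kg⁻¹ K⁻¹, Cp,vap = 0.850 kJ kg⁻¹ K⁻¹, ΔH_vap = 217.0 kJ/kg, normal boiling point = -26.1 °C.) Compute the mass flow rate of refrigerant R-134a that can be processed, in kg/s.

Δh = 1.42×(-26.1−-36.2) + 217.0 + 0.850×(49.2−-26.1) = 295.35 kJ/kg
Q = 16300 MJ/h = 4527.8 kJ/s = 4527.8 kJ/s
ṁ = Q/Δh = 4527.8 / 295.35 = 15.33 kg/s

ṁ = 15.3 kg/s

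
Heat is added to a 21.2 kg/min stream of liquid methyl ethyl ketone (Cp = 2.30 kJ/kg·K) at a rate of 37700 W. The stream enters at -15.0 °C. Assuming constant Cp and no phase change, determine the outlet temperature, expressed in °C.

Q = 37700 W = 2262 kJ/min
ΔT = Q/(ṁ·Cp) = 2262/(21.2×2.30) = 46.39 K
T_out = -15.0 + 46.39 = 31.39 °C

T_out = 31.4 °C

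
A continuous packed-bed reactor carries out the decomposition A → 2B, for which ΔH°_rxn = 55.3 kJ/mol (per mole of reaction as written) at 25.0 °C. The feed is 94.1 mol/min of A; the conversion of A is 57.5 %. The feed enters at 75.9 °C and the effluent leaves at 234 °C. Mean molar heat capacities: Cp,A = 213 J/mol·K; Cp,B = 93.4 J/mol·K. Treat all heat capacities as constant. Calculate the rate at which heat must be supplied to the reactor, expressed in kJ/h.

Q_in = 352000 kJ/h

Extent of reaction ξ = 0.575 × 94.1 = 54.107 mol/min
Reaction term: ξ·ΔH°_rxn = 54.107 × 55.3 = 2992.1 kJ/min
Sensible, feed 75.9→25 °C: -1020.2 kJ/min
Outlet flows (mol/min): A 39.992, B 108.21
Sensible, products 25→234 °C: 3892.8 kJ/min
Q = ΔH = 5864.7 kJ/min = 97.745 kW
Heat supplied = 351880 kJ/h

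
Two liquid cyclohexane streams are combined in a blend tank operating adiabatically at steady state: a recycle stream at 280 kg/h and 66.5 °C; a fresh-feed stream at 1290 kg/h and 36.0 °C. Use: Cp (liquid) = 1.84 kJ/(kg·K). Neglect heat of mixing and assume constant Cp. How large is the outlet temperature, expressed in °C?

No heat crosses the boundary, so H_out = H_in.
T_out = Σ ṁᵢCp,ᵢTᵢ / Σ ṁᵢCp,ᵢ
      = 119710 / 2888.8 = 41.439 °C

T_out = 41.4 °C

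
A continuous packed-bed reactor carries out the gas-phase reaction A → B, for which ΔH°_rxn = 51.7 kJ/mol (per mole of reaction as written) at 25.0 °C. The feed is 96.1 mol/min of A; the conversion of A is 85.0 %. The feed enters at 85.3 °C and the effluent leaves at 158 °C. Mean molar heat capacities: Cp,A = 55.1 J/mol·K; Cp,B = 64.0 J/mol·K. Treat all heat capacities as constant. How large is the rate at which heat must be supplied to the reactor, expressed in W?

Q_in = 78400 W

Extent of reaction ξ = 0.850 × 96.1 = 81.685 mol/min
Reaction term: ξ·ΔH°_rxn = 81.685 × 51.7 = 4223.1 kJ/min
Sensible, feed 85.3→25 °C: -319.3 kJ/min
Outlet flows (mol/min): A 14.415, B 81.685
Sensible, products 25→158 °C: 800.94 kJ/min
Q = ΔH = 4704.8 kJ/min = 78.413 kW
Heat supplied = 78413 W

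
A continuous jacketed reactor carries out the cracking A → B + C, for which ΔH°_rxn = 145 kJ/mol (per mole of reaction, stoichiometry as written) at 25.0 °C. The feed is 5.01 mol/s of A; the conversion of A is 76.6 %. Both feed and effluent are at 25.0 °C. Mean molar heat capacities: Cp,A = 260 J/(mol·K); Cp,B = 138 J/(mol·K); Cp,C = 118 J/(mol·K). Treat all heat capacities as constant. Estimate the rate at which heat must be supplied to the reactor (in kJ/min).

Q_in = 33400 kJ/min

Extent of reaction ξ = 0.766 × 5.01 = 3.8377 mol/s
Reaction term: ξ·ΔH°_rxn = 3.8377 × 145 = 556.46 kJ/s
Q = ΔH = 556.46 kJ/s = 556.46 kW
Heat supplied = 33388 kJ/min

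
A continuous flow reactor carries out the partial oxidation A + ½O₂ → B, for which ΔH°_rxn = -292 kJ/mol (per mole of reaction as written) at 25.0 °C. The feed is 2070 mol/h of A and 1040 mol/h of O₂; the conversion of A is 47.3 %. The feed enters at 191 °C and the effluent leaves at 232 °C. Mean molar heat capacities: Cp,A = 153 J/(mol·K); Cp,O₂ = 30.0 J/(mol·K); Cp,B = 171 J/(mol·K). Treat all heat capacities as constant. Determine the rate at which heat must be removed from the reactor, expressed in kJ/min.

Q_out = 4520 kJ/min

Extent of reaction ξ = 0.473 × 2070 = 979.11 mol/h
Reaction term: ξ·ΔH°_rxn = 979.11 × -292 = -285900 kJ/h
Sensible, feed 191→25 °C: -57753 kJ/h
Outlet flows (mol/h): A 1090.9, O₂ 550.45, B 979.11
Sensible, products 25→232 °C: 72625 kJ/h
Q = ΔH = -271030 kJ/h = -75.285 kW
Heat removed = 4517.1 kJ/min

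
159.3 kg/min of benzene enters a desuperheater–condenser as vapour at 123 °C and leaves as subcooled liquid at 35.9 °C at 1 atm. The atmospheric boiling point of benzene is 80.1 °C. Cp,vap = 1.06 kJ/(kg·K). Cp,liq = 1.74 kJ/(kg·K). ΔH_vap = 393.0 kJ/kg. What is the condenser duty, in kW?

Q_c = 1370 kW

vapour 123→80.1 °C: -45.474 kJ/kg
condensation at 80.1 °C: -393 kJ/kg
liquid 80.1→35.9 °C: -76.908 kJ/kg
Δh = -45.474 + -393 + -76.908 = -515.38 kJ/kg
Q = ṁ·Δh = 159.3 kg/min × -515.38 kJ/kg = -82100 kJ/min
|Q| = 1368.3 kW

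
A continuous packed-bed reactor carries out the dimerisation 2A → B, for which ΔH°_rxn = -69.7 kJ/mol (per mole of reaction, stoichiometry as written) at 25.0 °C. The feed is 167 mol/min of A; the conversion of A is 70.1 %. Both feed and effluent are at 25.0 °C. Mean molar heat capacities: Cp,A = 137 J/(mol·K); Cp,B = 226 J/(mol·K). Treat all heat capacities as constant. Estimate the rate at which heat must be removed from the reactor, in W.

Q_out = 68000 W

Extent of reaction ξ = 0.701 × 167 / 2 = 58.533 mol/min
Reaction term: ξ·ΔH°_rxn = 58.533 × -69.7 = -4079.8 kJ/min
Q = ΔH = -4079.8 kJ/min = -67.996 kW
Heat removed = 67996 W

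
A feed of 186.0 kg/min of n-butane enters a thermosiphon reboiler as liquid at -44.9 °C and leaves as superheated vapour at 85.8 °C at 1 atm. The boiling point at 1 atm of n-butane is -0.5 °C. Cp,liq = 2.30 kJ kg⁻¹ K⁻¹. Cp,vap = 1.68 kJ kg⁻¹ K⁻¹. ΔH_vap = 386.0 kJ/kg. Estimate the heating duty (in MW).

liquid -44.9→-0.5 °C: 102.12 kJ/kg
vaporisation at -0.5 °C: 386 kJ/kg
vapour -0.5→85.8 °C: 144.98 kJ/kg
Δh = 102.12 + 386 + 144.98 = 633.1 kJ/kg
Q = ṁ·Δh = 186.0 kg/min × 633.1 kJ/kg = 117760 kJ/min
|Q| = 1962.6 kW = 1.9626 MW

Q = 1.96 MW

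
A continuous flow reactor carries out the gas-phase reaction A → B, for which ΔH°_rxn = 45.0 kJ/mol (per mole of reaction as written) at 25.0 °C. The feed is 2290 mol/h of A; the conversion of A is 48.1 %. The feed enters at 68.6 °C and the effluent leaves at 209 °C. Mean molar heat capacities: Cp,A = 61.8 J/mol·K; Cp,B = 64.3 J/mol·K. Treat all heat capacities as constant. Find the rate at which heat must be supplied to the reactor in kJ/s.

Q_in = 19.4 kJ/s

Extent of reaction ξ = 0.481 × 2290 = 1101.5 mol/h
Reaction term: ξ·ΔH°_rxn = 1101.5 × 45.0 = 49567 kJ/h
Sensible, feed 68.6→25 °C: -6170.4 kJ/h
Outlet flows (mol/h): A 1188.5, B 1101.5
Sensible, products 25→209 °C: 26547 kJ/h
Q = ΔH = 69943 kJ/h = 19.429 kW
Heat supplied = 19.429 kJ/s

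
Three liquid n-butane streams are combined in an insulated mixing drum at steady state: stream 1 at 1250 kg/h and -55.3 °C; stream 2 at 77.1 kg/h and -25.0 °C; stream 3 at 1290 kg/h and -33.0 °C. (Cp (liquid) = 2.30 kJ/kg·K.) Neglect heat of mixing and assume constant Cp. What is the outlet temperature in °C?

T_out = -43.4 °C

Adiabatic, steady state ⇒ Σ ṁᵢCp,ᵢ(T_out − Tᵢ) = 0
Σ ṁᵢCp,ᵢTᵢ = 1250×2.30×-55.3 + 77.1×2.30×-25.0 + 1290×2.30×-33.0 = -261330
Σ ṁᵢCp,ᵢ = 1250×2.30 + 77.1×2.30 + 1290×2.30 = 6019.3
T_out = -261330 / 6019.3 = -43.415 °C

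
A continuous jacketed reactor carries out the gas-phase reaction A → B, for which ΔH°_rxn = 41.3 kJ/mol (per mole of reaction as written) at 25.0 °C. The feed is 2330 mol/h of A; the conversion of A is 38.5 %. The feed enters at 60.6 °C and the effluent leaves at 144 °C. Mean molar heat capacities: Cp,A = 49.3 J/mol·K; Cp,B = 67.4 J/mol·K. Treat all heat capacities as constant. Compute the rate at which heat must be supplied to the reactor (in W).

Q_in = 13500 W

Extent of reaction ξ = 0.385 × 2330 = 897.05 mol/h
Reaction term: ξ·ΔH°_rxn = 897.05 × 41.3 = 37048 kJ/h
Sensible, feed 60.6→25 °C: -4089.3 kJ/h
Outlet flows (mol/h): A 1432.9, B 897.05
Sensible, products 25→144 °C: 15602 kJ/h
Q = ΔH = 48560 kJ/h = 13.489 kW
Heat supplied = 13489 W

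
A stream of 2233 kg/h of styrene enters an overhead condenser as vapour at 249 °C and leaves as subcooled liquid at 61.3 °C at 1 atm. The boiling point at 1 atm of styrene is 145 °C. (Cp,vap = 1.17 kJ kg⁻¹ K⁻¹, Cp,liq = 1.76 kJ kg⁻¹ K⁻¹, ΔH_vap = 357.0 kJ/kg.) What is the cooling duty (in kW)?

vapour 249→145 °C: -121.68 kJ/kg
condensation at 145 °C: -357 kJ/kg
liquid 145→61.3 °C: -147.31 kJ/kg
Δh = -121.68 + -357 + -147.31 = -625.99 kJ/kg
Q = ṁ·Δh = 2233 kg/h × -625.99 kJ/kg = -1.3978e+06 kJ/h
|Q| = 388.29 kW

Q_c = 388 kW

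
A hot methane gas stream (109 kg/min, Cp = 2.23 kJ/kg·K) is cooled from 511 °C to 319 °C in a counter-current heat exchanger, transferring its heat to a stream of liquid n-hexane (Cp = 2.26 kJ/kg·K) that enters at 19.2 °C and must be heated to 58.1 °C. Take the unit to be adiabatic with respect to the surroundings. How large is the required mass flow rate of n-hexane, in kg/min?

ṁ_c = 531 kg/min

Heat released by hot stream: Q = 109 × 2.23 × (511 − 319) = 46669 kJ/min
Energy balance on cold side (adiabatic exchanger): Q = ṁ_c·Cp_c·(T_c,out − T_c,in)
ṁ_c = 46669 / [2.26 × (58.1 − 19.2)] = 530.85 kg/min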